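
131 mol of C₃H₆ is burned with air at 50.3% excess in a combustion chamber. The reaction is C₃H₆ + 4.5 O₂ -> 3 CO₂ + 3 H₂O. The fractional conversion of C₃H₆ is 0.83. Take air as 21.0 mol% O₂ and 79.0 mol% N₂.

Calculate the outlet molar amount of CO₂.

Stoichiometric O₂ = 4.5 × 131 = 589.5 mol; O₂ fed = 589.5 × 1.503 = 886 mol.
N₂ fed = 886 × 79/21 = 3333 mol.
Fuel reacted = 0.83 × 131 → ξ = 108.7 mol.
Outlet (n = n₀ + ν ξ):
  C₃H₆: 131 − 1(108.7) = 22.27
  O₂: 886 − 4.5(108.7) = 396.7
  N₂: 3333 (inert)
  CO₂: 0 + 3(108.7) = 326.2
  H₂O: 0 + 3(108.7) = 326.2

326 mol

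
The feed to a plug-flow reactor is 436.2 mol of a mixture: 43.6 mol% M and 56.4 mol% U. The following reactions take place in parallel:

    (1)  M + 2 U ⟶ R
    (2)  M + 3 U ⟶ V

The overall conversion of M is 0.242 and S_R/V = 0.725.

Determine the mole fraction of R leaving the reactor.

0.0609

Conversion of M: M consumed = 0.242 × 190.2 = 46.02 mol = 1ξ₁ + 1ξ₂.
Selectivity: 1ξ₁ / (1ξ₂) = 0.725 → ξ₁ = 0.725 ξ₂.
Substitute: (1·0.725 + 1) ξ₂ = 46.02 → ξ₂ = 26.68 mol, ξ₁ = 19.34 mol.
Outlet amounts (n = n₀ + Σ ν·ξ):
  M: 190.2 − 1(19.34) − 1(26.68) = 144.2
  U: 246 − 2(19.34) − 3(26.68) = 127.3
  R: 0 + 1(19.34) = 19.34
  V: 0 + 1(26.68) = 26.68
Total out = 317.5 mol; y_R = 19.34 / 317.5 = 0.06093.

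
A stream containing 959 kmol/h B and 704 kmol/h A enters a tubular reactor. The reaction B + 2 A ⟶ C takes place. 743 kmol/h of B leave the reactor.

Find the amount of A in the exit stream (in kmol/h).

For B: n = n₀ − 1ξ → 743 = 959 − 1ξ, giving ξ = 216 kmol/h.
Outlet amounts (n = n₀ + ν ξ):
  B: 959 − 1(216) = 743
  A: 704 − 2(216) = 272
  C: 0 + 1(216) = 216

272 kmol/h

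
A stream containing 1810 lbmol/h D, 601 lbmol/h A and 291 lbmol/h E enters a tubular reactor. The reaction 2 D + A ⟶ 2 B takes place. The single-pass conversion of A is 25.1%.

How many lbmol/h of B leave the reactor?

302 lbmol/h

A reacted = 0.251 × 601 = 150.9 lbmol/h; ν_A = −1, so ξ = 150.9/1 = 150.9 lbmol/h.
Outlet amounts (n = n₀ + ν ξ):
  D: 1810 − 2(150.9) = 1508
  A: 601 − 1(150.9) = 450.1
  B: 0 + 2(150.9) = 301.7
  E: 291 (inert)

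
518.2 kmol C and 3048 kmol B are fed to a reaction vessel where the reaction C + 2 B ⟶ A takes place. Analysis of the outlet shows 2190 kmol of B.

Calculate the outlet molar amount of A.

For B: n = n₀ − 2ξ → 2190 = 3048 − 2ξ, giving ξ = 429 kmol.
Outlet amounts (n = n₀ + ν ξ):
  C: 518.2 − 1(429) = 89.2
  B: 3048 − 2(429) = 2190
  A: 0 + 1(429) = 429

429 kmol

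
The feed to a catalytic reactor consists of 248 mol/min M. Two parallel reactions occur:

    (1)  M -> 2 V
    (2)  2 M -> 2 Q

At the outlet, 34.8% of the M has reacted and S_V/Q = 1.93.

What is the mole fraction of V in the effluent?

Conversion of M: M consumed = 0.348 × 248 = 86.3 mol/min = 1ξ₁ + 2ξ₂.
Selectivity: 2ξ₁ / (2ξ₂) = 1.93 → ξ₁ = 1.93 ξ₂.
Substitute: (1·1.93 + 2) ξ₂ = 86.3 → ξ₂ = 21.96 mol/min, ξ₁ = 42.38 mol/min.
Outlet amounts (n = n₀ + Σ ν·ξ):
  M: 248 − 1(42.38) − 2(21.96) = 161.7
  V: 0 + 2(42.38) = 84.77
  Q: 0 + 2(21.96) = 43.92
Total out = 290.4 mol/min; y_V = 84.77 / 290.4 = 0.2919.

0.292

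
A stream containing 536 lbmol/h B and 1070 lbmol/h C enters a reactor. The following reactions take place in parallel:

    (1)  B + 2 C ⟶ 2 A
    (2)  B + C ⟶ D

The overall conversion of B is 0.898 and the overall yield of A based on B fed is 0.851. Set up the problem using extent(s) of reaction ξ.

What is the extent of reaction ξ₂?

Yield of A: 2ξ₁ / 536 = 0.851 → ξ₁ = 228.1 lbmol/h.
Conversion of B: 1ξ₁ + 1ξ₂ = 0.898 × 536 = 481.3 → ξ₂ = 253.3 lbmol/h.
Outlet amounts (n = n₀ + Σ ν·ξ):
  B: 536 − 1(228.1) − 1(253.3) = 54.67
  C: 1070 − 2(228.1) − 1(253.3) = 360.6
  A: 0 + 2(228.1) = 456.1
  D: 0 + 1(253.3) = 253.3

ξ₂ = 253 lbmol/h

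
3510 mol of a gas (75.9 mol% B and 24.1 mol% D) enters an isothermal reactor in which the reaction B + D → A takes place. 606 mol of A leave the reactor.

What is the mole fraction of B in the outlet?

0.709

For A: n = n₀ + 1ξ → 606 = 0 + 1ξ, giving ξ = 606 mol.
Outlet amounts (n = n₀ + ν ξ):
  B: 2664 − 1(606) = 2058
  D: 845.9 − 1(606) = 239.9
  A: 0 + 1(606) = 606
Total out = 2904 mol; y_B = 2058 / 2904 = 0.7087.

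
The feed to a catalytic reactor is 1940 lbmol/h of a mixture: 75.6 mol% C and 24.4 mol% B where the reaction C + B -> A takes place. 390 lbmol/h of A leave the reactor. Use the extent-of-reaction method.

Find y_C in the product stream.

0.695

For A: n = n₀ + 1ξ → 390 = 0 + 1ξ, giving ξ = 390 lbmol/h.
Outlet amounts (n = n₀ + ν ξ):
  C: 1467 − 1(390) = 1077
  B: 473.4 − 1(390) = 83.36
  A: 0 + 1(390) = 390
Total out = 1550 lbmol/h; y_C = 1077 / 1550 = 0.6946.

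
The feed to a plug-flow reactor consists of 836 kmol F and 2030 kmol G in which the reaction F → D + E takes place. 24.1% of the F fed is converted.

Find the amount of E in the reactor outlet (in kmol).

201 kmol

F reacted = 0.241 × 836 = 201.5 kmol; ν_F = −1, so ξ = 201.5/1 = 201.5 kmol.
Outlet amounts (n = n₀ + ν ξ):
  F: 836 − 1(201.5) = 634.5
  D: 0 + 1(201.5) = 201.5
  E: 0 + 1(201.5) = 201.5
  G: 2030 (inert)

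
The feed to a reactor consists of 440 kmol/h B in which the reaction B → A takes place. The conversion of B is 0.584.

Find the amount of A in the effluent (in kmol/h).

B reacted = 0.584 × 440 = 257 kmol/h; ν_B = −1, so ξ = 257/1 = 257 kmol/h.
Outlet amounts (n = n₀ + ν ξ):
  B: 440 − 1(257) = 183
  A: 0 + 1(257) = 257

257 kmol/h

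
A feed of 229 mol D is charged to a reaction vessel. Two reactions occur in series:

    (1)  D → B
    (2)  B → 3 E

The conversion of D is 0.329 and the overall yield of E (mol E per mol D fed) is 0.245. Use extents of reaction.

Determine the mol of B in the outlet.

56.6 mol

Conversion of D: D consumed = 1ξ₁ = 0.329 × 229 → ξ₁ = 75.34 mol.
Yield of E: 3ξ₂ / 229 = 0.245 → ξ₂ = 18.7 mol.
Outlet amounts (n = n₀ + Σ ν·ξ):
  D: 229 − 1(75.34) = 153.7
  B: 0 + 1(75.34) − 1(18.7) = 56.64
  E: 0 + 3(18.7) = 56.1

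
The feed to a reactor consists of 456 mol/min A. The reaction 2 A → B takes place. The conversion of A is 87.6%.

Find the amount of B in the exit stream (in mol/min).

200 mol/min

A reacted = 0.876 × 456 = 399.5 mol/min; ν_A = −2, so ξ = 399.5/2 = 199.7 mol/min.
Outlet amounts (n = n₀ + ν ξ):
  A: 456 − 2(199.7) = 56.54
  B: 0 + 1(199.7) = 199.7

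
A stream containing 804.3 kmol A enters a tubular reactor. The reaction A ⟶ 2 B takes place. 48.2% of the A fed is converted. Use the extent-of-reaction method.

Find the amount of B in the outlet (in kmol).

775 kmol

A reacted = 0.482 × 804.3 = 387.7 kmol; ν_A = −1, so ξ = 387.7/1 = 387.7 kmol.
Outlet amounts (n = n₀ + ν ξ):
  A: 804.3 − 1(387.7) = 416.6
  B: 0 + 2(387.7) = 775.3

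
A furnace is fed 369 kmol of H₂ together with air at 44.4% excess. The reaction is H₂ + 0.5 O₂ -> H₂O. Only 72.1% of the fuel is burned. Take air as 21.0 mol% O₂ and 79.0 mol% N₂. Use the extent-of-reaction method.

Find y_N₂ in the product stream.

0.666

Stoichiometric O₂ = 0.5 × 369 = 184.5 kmol; O₂ fed = 184.5 × 1.444 = 266.4 kmol.
N₂ fed = 266.4 × 79/21 = 1002 kmol.
Fuel reacted = 0.721 × 369 → ξ = 266 kmol.
Outlet (n = n₀ + ν ξ):
  H₂: 369 − 1(266) = 103
  O₂: 266.4 − 0.5(266) = 133.4
  N₂: 1002 (inert)
  H₂O: 0 + 1(266) = 266
Total out = 1505 kmol; y_N₂ = 1002 / 1505 = 0.6661.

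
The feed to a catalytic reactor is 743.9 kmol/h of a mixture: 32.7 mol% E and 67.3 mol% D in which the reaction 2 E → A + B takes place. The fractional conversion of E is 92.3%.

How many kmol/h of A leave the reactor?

E reacted = 0.923 × 243.3 = 224.5 kmol/h; ν_E = −2, so ξ = 224.5/2 = 112.3 kmol/h.
Outlet amounts (n = n₀ + ν ξ):
  E: 243.3 − 2(112.3) = 18.73
  A: 0 + 1(112.3) = 112.3
  B: 0 + 1(112.3) = 112.3
  D: 500.6 (inert)

112 kmol/h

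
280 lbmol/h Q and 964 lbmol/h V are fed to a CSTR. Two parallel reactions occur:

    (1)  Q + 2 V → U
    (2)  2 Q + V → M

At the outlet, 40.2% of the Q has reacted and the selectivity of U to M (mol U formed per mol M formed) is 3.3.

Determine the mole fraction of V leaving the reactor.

Conversion of Q: Q consumed = 0.402 × 280 = 112.6 lbmol/h = 1ξ₁ + 2ξ₂.
Selectivity: 1ξ₁ / (1ξ₂) = 3.3 → ξ₁ = 3.3 ξ₂.
Substitute: (1·3.3 + 2) ξ₂ = 112.6 → ξ₂ = 21.24 lbmol/h, ξ₁ = 70.08 lbmol/h.
Outlet amounts (n = n₀ + Σ ν·ξ):
  Q: 280 − 1(70.08) − 2(21.24) = 167.4
  V: 964 − 2(70.08) − 1(21.24) = 802.6
  U: 0 + 1(70.08) = 70.08
  M: 0 + 1(21.24) = 21.24
Total out = 1061 lbmol/h; y_V = 802.6 / 1061 = 0.7562.

0.756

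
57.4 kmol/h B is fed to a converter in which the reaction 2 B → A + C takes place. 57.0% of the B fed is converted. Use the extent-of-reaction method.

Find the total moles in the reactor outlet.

B reacted = 0.57 × 57.4 = 32.72 kmol/h; ν_B = −2, so ξ = 32.72/2 = 16.36 kmol/h.
Outlet amounts (n = n₀ + ν ξ):
  B: 57.4 − 2(16.36) = 24.68
  A: 0 + 1(16.36) = 16.36
  C: 0 + 1(16.36) = 16.36
Total out = 24.68 + 16.36 + 16.36 = 57.4 kmol/h.

57.4 kmol/h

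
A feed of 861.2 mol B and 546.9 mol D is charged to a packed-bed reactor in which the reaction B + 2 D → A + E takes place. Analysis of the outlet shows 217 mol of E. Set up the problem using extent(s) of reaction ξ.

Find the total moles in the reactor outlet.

For E: n = n₀ + 1ξ → 217 = 0 + 1ξ, giving ξ = 217 mol.
Outlet amounts (n = n₀ + ν ξ):
  B: 861.2 − 1(217) = 644.2
  D: 546.9 − 2(217) = 112.9
  A: 0 + 1(217) = 217
  E: 0 + 1(217) = 217
Total out = 644.2 + 112.9 + 217 + 217 = 1191 mol.

1190 mol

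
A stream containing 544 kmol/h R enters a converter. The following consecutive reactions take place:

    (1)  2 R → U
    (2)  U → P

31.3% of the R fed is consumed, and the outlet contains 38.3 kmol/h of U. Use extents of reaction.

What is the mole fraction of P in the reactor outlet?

Conversion of R: R consumed = 2ξ₁ = 0.313 × 544 → ξ₁ = 85.14 kmol/h.
U balance: n_U = 0 + 1ξ₁ − 1ξ₂ = 38.3 → ξ₂ = (1·85.14 − 38.3)/1 = 46.84 kmol/h.
Outlet amounts (n = n₀ + Σ ν·ξ):
  R: 544 − 2(85.14) = 373.7
  U: 0 + 1(85.14) − 1(46.84) = 38.3
  P: 0 + 1(46.84) = 46.84
Total out = 458.9 kmol/h; y_P = 46.84 / 458.9 = 0.1021.

0.102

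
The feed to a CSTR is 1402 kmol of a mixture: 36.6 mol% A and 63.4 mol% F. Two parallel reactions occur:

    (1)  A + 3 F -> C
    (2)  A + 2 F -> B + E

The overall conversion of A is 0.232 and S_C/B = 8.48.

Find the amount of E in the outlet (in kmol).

12.6 kmol

Conversion of A: A consumed = 0.232 × 513.1 = 119 kmol = 1ξ₁ + 1ξ₂.
Selectivity: 1ξ₁ / (1ξ₂) = 8.48 → ξ₁ = 8.48 ξ₂.
Substitute: (1·8.48 + 1) ξ₂ = 119 → ξ₂ = 12.56 kmol, ξ₁ = 106.5 kmol.
Outlet amounts (n = n₀ + Σ ν·ξ):
  A: 513.1 − 1(106.5) − 1(12.56) = 394.1
  F: 888.9 − 3(106.5) − 2(12.56) = 544.3
  C: 0 + 1(106.5) = 106.5
  B: 0 + 1(12.56) = 12.56
  E: 0 + 1(12.56) = 12.56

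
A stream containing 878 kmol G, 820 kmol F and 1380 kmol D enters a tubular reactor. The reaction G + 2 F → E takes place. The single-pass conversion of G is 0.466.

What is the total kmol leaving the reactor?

2260 kmol

G reacted = 0.466 × 878 = 409.1 kmol; ν_G = −1, so ξ = 409.1/1 = 409.1 kmol.
Outlet amounts (n = n₀ + ν ξ):
  G: 878 − 1(409.1) = 468.9
  F: 820 − 2(409.1) = 1.704
  E: 0 + 1(409.1) = 409.1
  D: 1380 (inert)
Total out = 468.9 + 1.704 + 409.1 + 1380 = 2260 kmol.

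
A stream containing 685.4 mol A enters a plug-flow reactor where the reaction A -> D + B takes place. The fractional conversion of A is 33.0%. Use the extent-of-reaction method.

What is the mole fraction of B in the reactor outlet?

0.248

A reacted = 0.33 × 685.4 = 226.2 mol; ν_A = −1, so ξ = 226.2/1 = 226.2 mol.
Outlet amounts (n = n₀ + ν ξ):
  A: 685.4 − 1(226.2) = 459.2
  D: 0 + 1(226.2) = 226.2
  B: 0 + 1(226.2) = 226.2
Total out = 911.6 mol; y_B = 226.2 / 911.6 = 0.2481.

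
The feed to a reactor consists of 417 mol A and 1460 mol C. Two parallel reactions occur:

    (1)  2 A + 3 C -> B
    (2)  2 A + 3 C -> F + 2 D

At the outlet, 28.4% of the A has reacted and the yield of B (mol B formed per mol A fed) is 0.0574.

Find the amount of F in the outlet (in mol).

Yield of B: 1ξ₁ / 417 = 0.0574 → ξ₁ = 23.94 mol.
Conversion of A: 2ξ₁ + 2ξ₂ = 0.284 × 417 = 118.4 → ξ₂ = 35.28 mol.
Outlet amounts (n = n₀ + Σ ν·ξ):
  A: 417 − 2(23.94) − 2(35.28) = 298.6
  C: 1460 − 3(23.94) − 3(35.28) = 1282
  B: 0 + 1(23.94) = 23.94
  F: 0 + 1(35.28) = 35.28
  D: 0 + 2(35.28) = 70.56

35.3 mol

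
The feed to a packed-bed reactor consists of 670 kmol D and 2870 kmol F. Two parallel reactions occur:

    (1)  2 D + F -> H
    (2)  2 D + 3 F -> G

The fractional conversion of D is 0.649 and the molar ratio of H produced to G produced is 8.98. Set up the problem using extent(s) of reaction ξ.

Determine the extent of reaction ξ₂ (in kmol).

ξ₂ = 21.8 kmol

Conversion of D: D consumed = 0.649 × 670 = 434.8 kmol = 2ξ₁ + 2ξ₂.
Selectivity: 1ξ₁ / (1ξ₂) = 8.98 → ξ₁ = 8.98 ξ₂.
Substitute: (2·8.98 + 2) ξ₂ = 434.8 → ξ₂ = 21.79 kmol, ξ₁ = 195.6 kmol.
Outlet amounts (n = n₀ + Σ ν·ξ):
  D: 670 − 2(195.6) − 2(21.79) = 235.2
  F: 2870 − 1(195.6) − 3(21.79) = 2609
  H: 0 + 1(195.6) = 195.6
  G: 0 + 1(21.79) = 21.79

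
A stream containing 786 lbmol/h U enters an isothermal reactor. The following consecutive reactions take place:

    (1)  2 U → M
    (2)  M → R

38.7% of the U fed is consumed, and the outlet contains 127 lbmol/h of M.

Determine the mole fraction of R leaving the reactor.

0.0396

Conversion of U: U consumed = 2ξ₁ = 0.387 × 786 → ξ₁ = 152.1 lbmol/h.
M balance: n_M = 0 + 1ξ₁ − 1ξ₂ = 127 → ξ₂ = (1·152.1 − 127)/1 = 25.09 lbmol/h.
Outlet amounts (n = n₀ + Σ ν·ξ):
  U: 786 − 2(152.1) = 481.8
  M: 0 + 1(152.1) − 1(25.09) = 127
  R: 0 + 1(25.09) = 25.09
Total out = 633.9 lbmol/h; y_R = 25.09 / 633.9 = 0.03958.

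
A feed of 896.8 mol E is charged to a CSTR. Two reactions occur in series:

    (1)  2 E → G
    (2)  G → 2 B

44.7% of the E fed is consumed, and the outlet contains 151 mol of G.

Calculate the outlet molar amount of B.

98.9 mol

Conversion of E: E consumed = 2ξ₁ = 0.447 × 896.8 → ξ₁ = 200.4 mol.
G balance: n_G = 0 + 1ξ₁ − 1ξ₂ = 151 → ξ₂ = (1·200.4 − 151)/1 = 49.43 mol.
Outlet amounts (n = n₀ + Σ ν·ξ):
  E: 896.8 − 2(200.4) = 495.9
  G: 0 + 1(200.4) − 1(49.43) = 151
  B: 0 + 2(49.43) = 98.87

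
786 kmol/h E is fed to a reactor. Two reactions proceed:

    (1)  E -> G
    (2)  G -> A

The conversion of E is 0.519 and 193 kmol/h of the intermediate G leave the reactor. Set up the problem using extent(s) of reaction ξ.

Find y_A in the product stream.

0.273

Conversion of E: E consumed = 1ξ₁ = 0.519 × 786 → ξ₁ = 407.9 kmol/h.
G balance: n_G = 0 + 1ξ₁ − 1ξ₂ = 193 → ξ₂ = (1·407.9 − 193)/1 = 214.9 kmol/h.
Outlet amounts (n = n₀ + Σ ν·ξ):
  E: 786 − 1(407.9) = 378.1
  G: 0 + 1(407.9) − 1(214.9) = 193
  A: 0 + 1(214.9) = 214.9
Total out = 786 kmol/h; y_A = 214.9 / 786 = 0.2735.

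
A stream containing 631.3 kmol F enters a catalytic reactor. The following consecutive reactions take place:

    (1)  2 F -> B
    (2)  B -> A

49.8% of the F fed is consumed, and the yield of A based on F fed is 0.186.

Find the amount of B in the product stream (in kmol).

Conversion of F: F consumed = 2ξ₁ = 0.498 × 631.3 → ξ₁ = 157.2 kmol.
Yield of A: 1ξ₂ / 631.3 = 0.186 → ξ₂ = 117.4 kmol.
Outlet amounts (n = n₀ + Σ ν·ξ):
  F: 631.3 − 2(157.2) = 316.9
  B: 0 + 1(157.2) − 1(117.4) = 39.77
  A: 0 + 1(117.4) = 117.4

39.8 kmol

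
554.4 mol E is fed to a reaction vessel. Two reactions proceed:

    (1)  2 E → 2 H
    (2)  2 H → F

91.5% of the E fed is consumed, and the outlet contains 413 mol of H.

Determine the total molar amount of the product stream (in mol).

Conversion of E: E consumed = 2ξ₁ = 0.915 × 554.4 → ξ₁ = 253.6 mol.
H balance: n_H = 0 + 2ξ₁ − 2ξ₂ = 413 → ξ₂ = (2·253.6 − 413)/2 = 47.14 mol.
Outlet amounts (n = n₀ + Σ ν·ξ):
  E: 554.4 − 2(253.6) = 47.12
  H: 0 + 2(253.6) − 2(47.14) = 413
  F: 0 + 1(47.14) = 47.14
Total out = 47.12 + 413 + 47.14 = 507.3 mol.

507 mol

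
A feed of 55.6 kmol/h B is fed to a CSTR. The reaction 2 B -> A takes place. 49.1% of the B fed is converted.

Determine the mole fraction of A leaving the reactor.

0.325

B reacted = 0.491 × 55.6 = 27.3 kmol/h; ν_B = −2, so ξ = 27.3/2 = 13.65 kmol/h.
Outlet amounts (n = n₀ + ν ξ):
  B: 55.6 − 2(13.65) = 28.3
  A: 0 + 1(13.65) = 13.65
Total out = 41.95 kmol/h; y_A = 13.65 / 41.95 = 0.3254.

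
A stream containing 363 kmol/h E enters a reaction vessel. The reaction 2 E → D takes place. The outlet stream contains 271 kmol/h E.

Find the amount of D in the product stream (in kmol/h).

For E: n = n₀ − 2ξ → 271 = 363 − 2ξ, giving ξ = 46 kmol/h.
Outlet amounts (n = n₀ + ν ξ):
  E: 363 − 2(46) = 271
  D: 0 + 1(46) = 46

46 kmol/h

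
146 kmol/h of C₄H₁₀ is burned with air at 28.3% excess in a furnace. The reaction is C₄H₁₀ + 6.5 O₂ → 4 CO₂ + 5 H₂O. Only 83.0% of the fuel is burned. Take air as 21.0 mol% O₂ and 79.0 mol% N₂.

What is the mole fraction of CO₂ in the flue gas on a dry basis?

Stoichiometric O₂ = 6.5 × 146 = 949 kmol/h; O₂ fed = 949 × 1.283 = 1218 kmol/h.
N₂ fed = 1218 × 79/21 = 4580 kmol/h.
Fuel reacted = 0.83 × 146 → ξ = 121.2 kmol/h.
Outlet (n = n₀ + ν ξ):
  C₄H₁₀: 146 − 1(121.2) = 24.82
  O₂: 1218 − 6.5(121.2) = 429.9
  N₂: 4580 (inert)
  CO₂: 0 + 4(121.2) = 484.7
  H₂O: 0 + 5(121.2) = 605.9
Dry total = 5520 kmol/h; y_CO₂ (dry) = 484.7 / 5520 = 0.08781.

0.0878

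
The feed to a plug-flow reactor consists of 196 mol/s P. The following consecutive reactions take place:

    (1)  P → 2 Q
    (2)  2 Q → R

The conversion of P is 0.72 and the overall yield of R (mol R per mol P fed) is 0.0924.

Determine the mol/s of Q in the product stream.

Conversion of P: P consumed = 1ξ₁ = 0.72 × 196 → ξ₁ = 141.1 mol/s.
Yield of R: 1ξ₂ / 196 = 0.0924 → ξ₂ = 18.11 mol/s.
Outlet amounts (n = n₀ + Σ ν·ξ):
  P: 196 − 1(141.1) = 54.88
  Q: 0 + 2(141.1) − 2(18.11) = 246
  R: 0 + 1(18.11) = 18.11

246 mol/s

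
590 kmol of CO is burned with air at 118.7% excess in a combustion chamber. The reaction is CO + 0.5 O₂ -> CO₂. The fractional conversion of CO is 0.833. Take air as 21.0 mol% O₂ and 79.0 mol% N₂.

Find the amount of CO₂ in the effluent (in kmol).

491 kmol

Stoichiometric O₂ = 0.5 × 590 = 295 kmol; O₂ fed = 295 × 2.187 = 645.2 kmol.
N₂ fed = 645.2 × 79/21 = 2427 kmol.
Fuel reacted = 0.833 × 590 → ξ = 491.5 kmol.
Outlet (n = n₀ + ν ξ):
  CO: 590 − 1(491.5) = 98.53
  O₂: 645.2 − 0.5(491.5) = 399.4
  N₂: 2427 (inert)
  CO₂: 0 + 1(491.5) = 491.5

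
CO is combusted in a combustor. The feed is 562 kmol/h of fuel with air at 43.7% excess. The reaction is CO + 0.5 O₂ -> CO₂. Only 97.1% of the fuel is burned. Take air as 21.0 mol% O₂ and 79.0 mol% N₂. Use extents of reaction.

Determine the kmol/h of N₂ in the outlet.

Stoichiometric O₂ = 0.5 × 562 = 281 kmol/h; O₂ fed = 281 × 1.437 = 403.8 kmol/h.
N₂ fed = 403.8 × 79/21 = 1519 kmol/h.
Fuel reacted = 0.971 × 562 → ξ = 545.7 kmol/h.
Outlet (n = n₀ + ν ξ):
  CO: 562 − 1(545.7) = 16.3
  O₂: 403.8 − 0.5(545.7) = 130.9
  N₂: 1519 (inert)
  CO₂: 0 + 1(545.7) = 545.7

1520 kmol/h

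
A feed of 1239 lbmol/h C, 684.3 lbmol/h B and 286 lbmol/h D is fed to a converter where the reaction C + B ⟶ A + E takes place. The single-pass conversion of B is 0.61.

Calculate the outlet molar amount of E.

B reacted = 0.61 × 684.3 = 417.4 lbmol/h; ν_B = −1, so ξ = 417.4/1 = 417.4 lbmol/h.
Outlet amounts (n = n₀ + ν ξ):
  C: 1239 − 1(417.4) = 821.6
  B: 684.3 − 1(417.4) = 266.9
  A: 0 + 1(417.4) = 417.4
  E: 0 + 1(417.4) = 417.4
  D: 286 (inert)

417 lbmol/h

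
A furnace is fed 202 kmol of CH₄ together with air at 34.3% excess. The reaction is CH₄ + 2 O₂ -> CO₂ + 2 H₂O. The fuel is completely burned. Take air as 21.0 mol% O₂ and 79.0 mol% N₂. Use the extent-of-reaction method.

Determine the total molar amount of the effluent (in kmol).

Stoichiometric O₂ = 2 × 202 = 404 kmol; O₂ fed = 404 × 1.343 = 542.6 kmol.
N₂ fed = 542.6 × 79/21 = 2041 kmol.
Fuel reacted = 1 × 202 → ξ = 202 kmol.
Outlet (n = n₀ + ν ξ):
  CH₄: 202 − 1(202) = 0
  O₂: 542.6 − 2(202) = 138.6
  N₂: 2041 (inert)
  CO₂: 0 + 1(202) = 202
  H₂O: 0 + 2(202) = 404
Total out = 0 + 138.6 + 2041 + 202 + 404 = 2786 kmol.

2790 kmol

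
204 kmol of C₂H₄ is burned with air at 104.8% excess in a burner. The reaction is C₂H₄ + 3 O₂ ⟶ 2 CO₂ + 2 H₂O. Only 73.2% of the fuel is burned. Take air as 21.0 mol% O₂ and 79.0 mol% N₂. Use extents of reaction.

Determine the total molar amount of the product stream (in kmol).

6170 kmol

Stoichiometric O₂ = 3 × 204 = 612 kmol; O₂ fed = 612 × 2.048 = 1253 kmol.
N₂ fed = 1253 × 79/21 = 4715 kmol.
Fuel reacted = 0.732 × 204 → ξ = 149.3 kmol.
Outlet (n = n₀ + ν ξ):
  C₂H₄: 204 − 1(149.3) = 54.67
  O₂: 1253 − 3(149.3) = 805.4
  N₂: 4715 (inert)
  CO₂: 0 + 2(149.3) = 298.7
  H₂O: 0 + 2(149.3) = 298.7
Total out = 54.67 + 805.4 + 4715 + 298.7 + 298.7 = 6172 kmol.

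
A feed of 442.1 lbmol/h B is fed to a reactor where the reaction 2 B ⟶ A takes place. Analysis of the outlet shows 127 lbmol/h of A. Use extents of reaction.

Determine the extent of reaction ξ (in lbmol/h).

For A: n = n₀ + 1ξ → 127 = 0 + 1ξ, giving ξ = 127 lbmol/h.
Outlet amounts (n = n₀ + ν ξ):
  B: 442.1 − 2(127) = 188.1
  A: 0 + 1(127) = 127

ξ = 127 lbmol/h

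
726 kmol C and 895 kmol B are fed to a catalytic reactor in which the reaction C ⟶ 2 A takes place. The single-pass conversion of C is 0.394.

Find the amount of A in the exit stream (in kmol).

572 kmol

C reacted = 0.394 × 726 = 286 kmol; ν_C = −1, so ξ = 286/1 = 286 kmol.
Outlet amounts (n = n₀ + ν ξ):
  C: 726 − 1(286) = 440
  A: 0 + 2(286) = 572.1
  B: 895 (inert)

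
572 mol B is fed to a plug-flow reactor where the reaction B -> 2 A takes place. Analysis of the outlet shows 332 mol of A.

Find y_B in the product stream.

For A: n = n₀ + 2ξ → 332 = 0 + 2ξ, giving ξ = 166 mol.
Outlet amounts (n = n₀ + ν ξ):
  B: 572 − 1(166) = 406
  A: 0 + 2(166) = 332
Total out = 738 mol; y_B = 406 / 738 = 0.5501.

0.55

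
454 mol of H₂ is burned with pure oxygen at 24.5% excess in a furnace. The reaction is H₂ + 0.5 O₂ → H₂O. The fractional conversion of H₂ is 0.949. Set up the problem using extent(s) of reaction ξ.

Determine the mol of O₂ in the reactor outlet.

67.2 mol

Stoichiometric O₂ = 0.5 × 454 = 227 mol; O₂ fed = 227 × 1.245 = 282.6 mol.
Fuel reacted = 0.949 × 454 → ξ = 430.8 mol.
Outlet (n = n₀ + ν ξ):
  H₂: 454 − 1(430.8) = 23.15
  O₂: 282.6 − 0.5(430.8) = 67.19
  H₂O: 0 + 1(430.8) = 430.8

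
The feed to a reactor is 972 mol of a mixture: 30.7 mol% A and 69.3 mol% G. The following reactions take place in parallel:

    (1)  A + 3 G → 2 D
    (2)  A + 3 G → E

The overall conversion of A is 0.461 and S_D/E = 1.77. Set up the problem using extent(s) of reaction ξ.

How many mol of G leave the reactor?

Conversion of A: A consumed = 0.461 × 298.4 = 137.6 mol = 1ξ₁ + 1ξ₂.
Selectivity: 2ξ₁ / (1ξ₂) = 1.77 → ξ₁ = 0.885 ξ₂.
Substitute: (1·0.885 + 1) ξ₂ = 137.6 → ξ₂ = 72.98 mol, ξ₁ = 64.59 mol.
Outlet amounts (n = n₀ + Σ ν·ξ):
  A: 298.4 − 1(64.59) − 1(72.98) = 160.8
  G: 673.6 − 3(64.59) − 3(72.98) = 260.9
  D: 0 + 2(64.59) = 129.2
  E: 0 + 1(72.98) = 72.98

261 mol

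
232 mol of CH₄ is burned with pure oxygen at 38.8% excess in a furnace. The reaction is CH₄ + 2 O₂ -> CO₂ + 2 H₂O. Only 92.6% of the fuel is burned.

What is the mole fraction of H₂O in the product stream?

Stoichiometric O₂ = 2 × 232 = 464 mol; O₂ fed = 464 × 1.388 = 644 mol.
Fuel reacted = 0.926 × 232 → ξ = 214.8 mol.
Outlet (n = n₀ + ν ξ):
  CH₄: 232 − 1(214.8) = 17.17
  O₂: 644 − 2(214.8) = 214.4
  CO₂: 0 + 1(214.8) = 214.8
  H₂O: 0 + 2(214.8) = 429.7
Total out = 876 mol; y_H₂O = 429.7 / 876 = 0.4905.

0.49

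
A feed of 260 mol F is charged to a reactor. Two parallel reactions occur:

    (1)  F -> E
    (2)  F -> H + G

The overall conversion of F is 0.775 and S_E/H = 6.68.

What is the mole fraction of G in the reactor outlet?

0.0917

Conversion of F: F consumed = 0.775 × 260 = 201.5 mol = 1ξ₁ + 1ξ₂.
Selectivity: 1ξ₁ / (1ξ₂) = 6.68 → ξ₁ = 6.68 ξ₂.
Substitute: (1·6.68 + 1) ξ₂ = 201.5 → ξ₂ = 26.24 mol, ξ₁ = 175.3 mol.
Outlet amounts (n = n₀ + Σ ν·ξ):
  F: 260 − 1(175.3) − 1(26.24) = 58.5
  E: 0 + 1(175.3) = 175.3
  H: 0 + 1(26.24) = 26.24
  G: 0 + 1(26.24) = 26.24
Total out = 286.2 mol; y_G = 26.24 / 286.2 = 0.09166.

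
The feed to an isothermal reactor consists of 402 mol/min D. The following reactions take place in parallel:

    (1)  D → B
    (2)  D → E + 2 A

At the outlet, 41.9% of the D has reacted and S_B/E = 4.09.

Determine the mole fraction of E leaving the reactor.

Conversion of D: D consumed = 0.419 × 402 = 168.4 mol/min = 1ξ₁ + 1ξ₂.
Selectivity: 1ξ₁ / (1ξ₂) = 4.09 → ξ₁ = 4.09 ξ₂.
Substitute: (1·4.09 + 1) ξ₂ = 168.4 → ξ₂ = 33.09 mol/min, ξ₁ = 135.3 mol/min.
Outlet amounts (n = n₀ + Σ ν·ξ):
  D: 402 − 1(135.3) − 1(33.09) = 233.6
  B: 0 + 1(135.3) = 135.3
  E: 0 + 1(33.09) = 33.09
  A: 0 + 2(33.09) = 66.18
Total out = 468.2 mol/min; y_E = 33.09 / 468.2 = 0.07068.

0.0707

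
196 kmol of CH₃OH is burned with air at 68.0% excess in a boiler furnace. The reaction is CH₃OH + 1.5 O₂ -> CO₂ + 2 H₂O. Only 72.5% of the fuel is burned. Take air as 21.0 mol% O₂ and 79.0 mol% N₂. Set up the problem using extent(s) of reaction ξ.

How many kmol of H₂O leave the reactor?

Stoichiometric O₂ = 1.5 × 196 = 294 kmol; O₂ fed = 294 × 1.680 = 493.9 kmol.
N₂ fed = 493.9 × 79/21 = 1858 kmol.
Fuel reacted = 0.725 × 196 → ξ = 142.1 kmol.
Outlet (n = n₀ + ν ξ):
  CH₃OH: 196 − 1(142.1) = 53.9
  O₂: 493.9 − 1.5(142.1) = 280.8
  N₂: 1858 (inert)
  CO₂: 0 + 1(142.1) = 142.1
  H₂O: 0 + 2(142.1) = 284.2

284 kmol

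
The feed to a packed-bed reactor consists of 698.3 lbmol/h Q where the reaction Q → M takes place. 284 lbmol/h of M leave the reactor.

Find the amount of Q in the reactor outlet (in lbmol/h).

414 lbmol/h

For M: n = n₀ + 1ξ → 284 = 0 + 1ξ, giving ξ = 284 lbmol/h.
Outlet amounts (n = n₀ + ν ξ):
  Q: 698.3 − 1(284) = 414.3
  M: 0 + 1(284) = 284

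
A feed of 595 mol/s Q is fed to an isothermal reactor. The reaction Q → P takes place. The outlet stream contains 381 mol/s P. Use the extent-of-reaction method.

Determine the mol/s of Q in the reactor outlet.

214 mol/s

For P: n = n₀ + 1ξ → 381 = 0 + 1ξ, giving ξ = 381 mol/s.
Outlet amounts (n = n₀ + ν ξ):
  Q: 595 − 1(381) = 214
  P: 0 + 1(381) = 381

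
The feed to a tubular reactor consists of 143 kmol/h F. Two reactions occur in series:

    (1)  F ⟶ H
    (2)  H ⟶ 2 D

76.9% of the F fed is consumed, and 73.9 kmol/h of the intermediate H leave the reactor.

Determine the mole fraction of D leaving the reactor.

Conversion of F: F consumed = 1ξ₁ = 0.769 × 143 → ξ₁ = 110 kmol/h.
H balance: n_H = 0 + 1ξ₁ − 1ξ₂ = 73.9 → ξ₂ = (1·110 − 73.9)/1 = 36.07 kmol/h.
Outlet amounts (n = n₀ + Σ ν·ξ):
  F: 143 − 1(110) = 33.03
  H: 0 + 1(110) − 1(36.07) = 73.9
  D: 0 + 2(36.07) = 72.13
Total out = 179.1 kmol/h; y_D = 72.13 / 179.1 = 0.4028.

0.403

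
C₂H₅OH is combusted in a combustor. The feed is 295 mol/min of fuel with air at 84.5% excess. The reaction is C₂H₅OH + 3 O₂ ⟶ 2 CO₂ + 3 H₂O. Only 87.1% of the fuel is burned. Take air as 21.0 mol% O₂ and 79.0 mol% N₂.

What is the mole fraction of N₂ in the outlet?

Stoichiometric O₂ = 3 × 295 = 885 mol/min; O₂ fed = 885 × 1.845 = 1633 mol/min.
N₂ fed = 1633 × 79/21 = 6143 mol/min.
Fuel reacted = 0.871 × 295 → ξ = 256.9 mol/min.
Outlet (n = n₀ + ν ξ):
  C₂H₅OH: 295 − 1(256.9) = 38.06
  O₂: 1633 − 3(256.9) = 862
  N₂: 6143 (inert)
  CO₂: 0 + 2(256.9) = 513.9
  H₂O: 0 + 3(256.9) = 770.8
Total out = 8327 mol/min; y_N₂ = 6143 / 8327 = 0.7376.

0.738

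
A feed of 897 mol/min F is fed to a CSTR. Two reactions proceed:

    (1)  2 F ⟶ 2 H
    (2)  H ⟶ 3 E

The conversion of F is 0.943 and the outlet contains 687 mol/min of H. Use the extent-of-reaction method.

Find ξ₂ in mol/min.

Conversion of F: F consumed = 2ξ₁ = 0.943 × 897 → ξ₁ = 422.9 mol/min.
H balance: n_H = 0 + 2ξ₁ − 1ξ₂ = 687 → ξ₂ = (2·422.9 − 687)/1 = 158.9 mol/min.
Outlet amounts (n = n₀ + Σ ν·ξ):
  F: 897 − 2(422.9) = 51.13
  H: 0 + 2(422.9) − 1(158.9) = 687
  E: 0 + 3(158.9) = 476.6

ξ₂ = 159 mol/min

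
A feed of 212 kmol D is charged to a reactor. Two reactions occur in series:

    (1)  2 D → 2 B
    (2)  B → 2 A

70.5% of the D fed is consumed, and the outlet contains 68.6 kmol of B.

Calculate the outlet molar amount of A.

Conversion of D: D consumed = 2ξ₁ = 0.705 × 212 → ξ₁ = 74.73 kmol.
B balance: n_B = 0 + 2ξ₁ − 1ξ₂ = 68.6 → ξ₂ = (2·74.73 − 68.6)/1 = 80.86 kmol.
Outlet amounts (n = n₀ + Σ ν·ξ):
  D: 212 − 2(74.73) = 62.54
  B: 0 + 2(74.73) − 1(80.86) = 68.6
  A: 0 + 2(80.86) = 161.7

162 kmol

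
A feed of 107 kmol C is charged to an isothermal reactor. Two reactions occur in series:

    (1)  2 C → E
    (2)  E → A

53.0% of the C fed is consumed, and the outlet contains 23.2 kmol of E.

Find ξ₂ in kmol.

Conversion of C: C consumed = 2ξ₁ = 0.53 × 107 → ξ₁ = 28.36 kmol.
E balance: n_E = 0 + 1ξ₁ − 1ξ₂ = 23.2 → ξ₂ = (1·28.36 − 23.2)/1 = 5.155 kmol.
Outlet amounts (n = n₀ + Σ ν·ξ):
  C: 107 − 2(28.36) = 50.29
  E: 0 + 1(28.36) − 1(5.155) = 23.2
  A: 0 + 1(5.155) = 5.155

ξ₂ = 5.16 kmol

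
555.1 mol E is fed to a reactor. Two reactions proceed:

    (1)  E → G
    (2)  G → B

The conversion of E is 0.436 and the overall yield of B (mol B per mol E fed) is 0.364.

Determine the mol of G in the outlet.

40 mol

Conversion of E: E consumed = 1ξ₁ = 0.436 × 555.1 → ξ₁ = 242 mol.
Yield of B: 1ξ₂ / 555.1 = 0.364 → ξ₂ = 202.1 mol.
Outlet amounts (n = n₀ + Σ ν·ξ):
  E: 555.1 − 1(242) = 313.1
  G: 0 + 1(242) − 1(202.1) = 39.97
  B: 0 + 1(202.1) = 202.1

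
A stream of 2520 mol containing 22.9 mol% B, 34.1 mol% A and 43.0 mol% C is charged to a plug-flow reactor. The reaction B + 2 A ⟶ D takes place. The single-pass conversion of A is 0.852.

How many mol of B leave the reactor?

211 mol

A reacted = 0.852 × 859.3 = 732.1 mol; ν_A = −2, so ξ = 732.1/2 = 366.1 mol.
Outlet amounts (n = n₀ + ν ξ):
  B: 577.1 − 1(366.1) = 211
  A: 859.3 − 2(366.1) = 127.2
  D: 0 + 1(366.1) = 366.1
  C: 1084 (inert)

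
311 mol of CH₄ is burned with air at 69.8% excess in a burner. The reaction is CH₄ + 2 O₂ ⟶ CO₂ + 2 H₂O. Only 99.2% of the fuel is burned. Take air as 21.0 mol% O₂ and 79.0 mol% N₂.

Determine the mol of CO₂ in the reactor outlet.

309 mol

Stoichiometric O₂ = 2 × 311 = 622 mol; O₂ fed = 622 × 1.698 = 1056 mol.
N₂ fed = 1056 × 79/21 = 3973 mol.
Fuel reacted = 0.992 × 311 → ξ = 308.5 mol.
Outlet (n = n₀ + ν ξ):
  CH₄: 311 − 1(308.5) = 2.488
  O₂: 1056 − 2(308.5) = 439.1
  N₂: 3973 (inert)
  CO₂: 0 + 1(308.5) = 308.5
  H₂O: 0 + 2(308.5) = 617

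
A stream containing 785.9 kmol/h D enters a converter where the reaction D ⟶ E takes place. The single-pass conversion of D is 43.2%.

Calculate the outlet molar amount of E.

D reacted = 0.432 × 785.9 = 339.5 kmol/h; ν_D = −1, so ξ = 339.5/1 = 339.5 kmol/h.
Outlet amounts (n = n₀ + ν ξ):
  D: 785.9 − 1(339.5) = 446.4
  E: 0 + 1(339.5) = 339.5

340 kmol/h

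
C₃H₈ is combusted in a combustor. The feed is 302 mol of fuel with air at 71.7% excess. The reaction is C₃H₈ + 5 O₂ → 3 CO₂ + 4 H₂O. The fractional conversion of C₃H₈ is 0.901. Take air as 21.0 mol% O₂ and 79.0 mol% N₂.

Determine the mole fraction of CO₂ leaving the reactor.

Stoichiometric O₂ = 5 × 302 = 1510 mol; O₂ fed = 1510 × 1.717 = 2593 mol.
N₂ fed = 2593 × 79/21 = 9753 mol.
Fuel reacted = 0.901 × 302 → ξ = 272.1 mol.
Outlet (n = n₀ + ν ξ):
  C₃H₈: 302 − 1(272.1) = 29.9
  O₂: 2593 − 5(272.1) = 1232
  N₂: 9753 (inert)
  CO₂: 0 + 3(272.1) = 816.3
  H₂O: 0 + 4(272.1) = 1088
Total out = 12920 mol; y_CO₂ = 816.3 / 12920 = 0.06318.

0.0632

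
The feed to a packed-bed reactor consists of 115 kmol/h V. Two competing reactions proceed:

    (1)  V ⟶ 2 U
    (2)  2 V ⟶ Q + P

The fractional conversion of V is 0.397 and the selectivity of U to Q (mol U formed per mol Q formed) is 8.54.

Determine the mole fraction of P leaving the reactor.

Conversion of V: V consumed = 0.397 × 115 = 45.66 kmol/h = 1ξ₁ + 2ξ₂.
Selectivity: 2ξ₁ / (1ξ₂) = 8.54 → ξ₁ = 4.27 ξ₂.
Substitute: (1·4.27 + 2) ξ₂ = 45.66 → ξ₂ = 7.281 kmol/h, ξ₁ = 31.09 kmol/h.
Outlet amounts (n = n₀ + Σ ν·ξ):
  V: 115 − 1(31.09) − 2(7.281) = 69.34
  U: 0 + 2(31.09) = 62.18
  Q: 0 + 1(7.281) = 7.281
  P: 0 + 1(7.281) = 7.281
Total out = 146.1 kmol/h; y_P = 7.281 / 146.1 = 0.04984.

0.0498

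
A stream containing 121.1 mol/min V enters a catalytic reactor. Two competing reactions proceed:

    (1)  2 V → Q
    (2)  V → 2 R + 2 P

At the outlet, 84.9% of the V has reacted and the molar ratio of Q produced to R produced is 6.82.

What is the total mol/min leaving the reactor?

82.4 mol/min

Conversion of V: V consumed = 0.849 × 121.1 = 102.8 mol/min = 2ξ₁ + 1ξ₂.
Selectivity: 1ξ₁ / (2ξ₂) = 6.82 → ξ₁ = 13.64 ξ₂.
Substitute: (2·13.64 + 1) ξ₂ = 102.8 → ξ₂ = 3.636 mol/min, ξ₁ = 49.59 mol/min.
Outlet amounts (n = n₀ + Σ ν·ξ):
  V: 121.1 − 2(49.59) − 1(3.636) = 18.29
  Q: 0 + 1(49.59) = 49.59
  R: 0 + 2(3.636) = 7.271
  P: 0 + 2(3.636) = 7.271
Total out = 18.29 + 49.59 + 7.271 + 7.271 = 82.42 mol/min.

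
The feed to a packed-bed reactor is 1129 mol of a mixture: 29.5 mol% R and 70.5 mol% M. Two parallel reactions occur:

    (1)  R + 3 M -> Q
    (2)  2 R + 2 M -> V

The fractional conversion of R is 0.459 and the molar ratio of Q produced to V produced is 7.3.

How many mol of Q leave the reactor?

Conversion of R: R consumed = 0.459 × 333.1 = 152.9 mol = 1ξ₁ + 2ξ₂.
Selectivity: 1ξ₁ / (1ξ₂) = 7.3 → ξ₁ = 7.3 ξ₂.
Substitute: (1·7.3 + 2) ξ₂ = 152.9 → ξ₂ = 16.44 mol, ξ₁ = 120 mol.
Outlet amounts (n = n₀ + Σ ν·ξ):
  R: 333.1 − 1(120) − 2(16.44) = 180.2
  M: 795.9 − 3(120) − 2(16.44) = 403.1
  Q: 0 + 1(120) = 120
  V: 0 + 1(16.44) = 16.44

120 mol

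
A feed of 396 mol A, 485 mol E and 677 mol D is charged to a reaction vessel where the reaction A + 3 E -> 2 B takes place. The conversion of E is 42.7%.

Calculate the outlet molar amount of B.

E reacted = 0.427 × 485 = 207.1 mol; ν_E = −3, so ξ = 207.1/3 = 69.03 mol.
Outlet amounts (n = n₀ + ν ξ):
  A: 396 − 1(69.03) = 327
  E: 485 − 3(69.03) = 277.9
  B: 0 + 2(69.03) = 138.1
  D: 677 (inert)

138 mol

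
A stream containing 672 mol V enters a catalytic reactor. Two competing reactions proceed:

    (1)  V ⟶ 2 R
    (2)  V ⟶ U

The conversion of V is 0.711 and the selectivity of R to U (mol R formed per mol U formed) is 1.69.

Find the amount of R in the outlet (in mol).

Conversion of V: V consumed = 0.711 × 672 = 477.8 mol = 1ξ₁ + 1ξ₂.
Selectivity: 2ξ₁ / (1ξ₂) = 1.69 → ξ₁ = 0.845 ξ₂.
Substitute: (1·0.845 + 1) ξ₂ = 477.8 → ξ₂ = 259 mol, ξ₁ = 218.8 mol.
Outlet amounts (n = n₀ + Σ ν·ξ):
  V: 672 − 1(218.8) − 1(259) = 194.2
  R: 0 + 2(218.8) = 437.7
  U: 0 + 1(259) = 259

438 mol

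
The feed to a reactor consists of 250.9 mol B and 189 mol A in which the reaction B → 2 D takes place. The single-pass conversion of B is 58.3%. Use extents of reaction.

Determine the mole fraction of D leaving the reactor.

0.499

B reacted = 0.583 × 250.9 = 146.3 mol; ν_B = −1, so ξ = 146.3/1 = 146.3 mol.
Outlet amounts (n = n₀ + ν ξ):
  B: 250.9 − 1(146.3) = 104.6
  D: 0 + 2(146.3) = 292.5
  A: 189 (inert)
Total out = 586.2 mol; y_D = 292.5 / 586.2 = 0.4991.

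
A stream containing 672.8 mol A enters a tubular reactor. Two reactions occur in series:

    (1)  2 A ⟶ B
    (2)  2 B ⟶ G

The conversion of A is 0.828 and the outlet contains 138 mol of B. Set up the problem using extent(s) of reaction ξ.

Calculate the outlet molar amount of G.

70.3 mol

Conversion of A: A consumed = 2ξ₁ = 0.828 × 672.8 → ξ₁ = 278.5 mol.
B balance: n_B = 0 + 1ξ₁ − 2ξ₂ = 138 → ξ₂ = (1·278.5 − 138)/2 = 70.27 mol.
Outlet amounts (n = n₀ + Σ ν·ξ):
  A: 672.8 − 2(278.5) = 115.7
  B: 0 + 1(278.5) − 2(70.27) = 138
  G: 0 + 1(70.27) = 70.27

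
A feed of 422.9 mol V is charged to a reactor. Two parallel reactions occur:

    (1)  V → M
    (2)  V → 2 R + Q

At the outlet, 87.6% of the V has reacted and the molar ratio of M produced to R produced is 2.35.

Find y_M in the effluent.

Conversion of V: V consumed = 0.876 × 422.9 = 370.5 mol = 1ξ₁ + 1ξ₂.
Selectivity: 1ξ₁ / (2ξ₂) = 2.35 → ξ₁ = 4.7 ξ₂.
Substitute: (1·4.7 + 1) ξ₂ = 370.5 → ξ₂ = 64.99 mol, ξ₁ = 305.5 mol.
Outlet amounts (n = n₀ + Σ ν·ξ):
  V: 422.9 − 1(305.5) − 1(64.99) = 52.44
  M: 0 + 1(305.5) = 305.5
  R: 0 + 2(64.99) = 130
  Q: 0 + 1(64.99) = 64.99
Total out = 552.9 mol; y_M = 305.5 / 552.9 = 0.5525.

0.552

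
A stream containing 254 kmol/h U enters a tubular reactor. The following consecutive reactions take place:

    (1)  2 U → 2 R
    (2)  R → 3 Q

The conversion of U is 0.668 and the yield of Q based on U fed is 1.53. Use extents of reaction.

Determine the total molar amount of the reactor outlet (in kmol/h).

Conversion of U: U consumed = 2ξ₁ = 0.668 × 254 → ξ₁ = 84.84 kmol/h.
Yield of Q: 3ξ₂ / 254 = 1.53 → ξ₂ = 129.5 kmol/h.
Outlet amounts (n = n₀ + Σ ν·ξ):
  U: 254 − 2(84.84) = 84.33
  R: 0 + 2(84.84) − 1(129.5) = 40.13
  Q: 0 + 3(129.5) = 388.6
Total out = 84.33 + 40.13 + 388.6 = 513.1 kmol/h.

513 kmol/h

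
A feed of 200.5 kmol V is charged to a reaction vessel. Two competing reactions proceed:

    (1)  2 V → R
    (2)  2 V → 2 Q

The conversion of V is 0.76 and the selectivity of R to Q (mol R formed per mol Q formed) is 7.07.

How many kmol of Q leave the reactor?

Conversion of V: V consumed = 0.76 × 200.5 = 152.4 kmol = 2ξ₁ + 2ξ₂.
Selectivity: 1ξ₁ / (2ξ₂) = 7.07 → ξ₁ = 14.14 ξ₂.
Substitute: (2·14.14 + 2) ξ₂ = 152.4 → ξ₂ = 5.032 kmol, ξ₁ = 71.16 kmol.
Outlet amounts (n = n₀ + Σ ν·ξ):
  V: 200.5 − 2(71.16) − 2(5.032) = 48.12
  R: 0 + 1(71.16) = 71.16
  Q: 0 + 2(5.032) = 10.06

10.1 kmol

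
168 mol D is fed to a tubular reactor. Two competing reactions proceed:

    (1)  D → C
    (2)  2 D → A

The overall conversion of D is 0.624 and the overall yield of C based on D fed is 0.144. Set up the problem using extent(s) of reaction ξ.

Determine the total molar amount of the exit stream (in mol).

Yield of C: 1ξ₁ / 168 = 0.144 → ξ₁ = 24.19 mol.
Conversion of D: 1ξ₁ + 2ξ₂ = 0.624 × 168 = 104.8 → ξ₂ = 40.32 mol.
Outlet amounts (n = n₀ + Σ ν·ξ):
  D: 168 − 1(24.19) − 2(40.32) = 63.17
  C: 0 + 1(24.19) = 24.19
  A: 0 + 1(40.32) = 40.32
Total out = 63.17 + 24.19 + 40.32 = 127.7 mol.

128 mol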